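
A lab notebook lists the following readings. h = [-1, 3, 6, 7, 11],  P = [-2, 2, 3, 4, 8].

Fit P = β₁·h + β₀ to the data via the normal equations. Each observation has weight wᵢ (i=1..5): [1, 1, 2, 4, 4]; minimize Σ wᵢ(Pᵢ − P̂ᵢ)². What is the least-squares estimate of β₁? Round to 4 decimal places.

β₁ = 0.8307

Setting ∂/∂β₁ … = 0 gives: 762·β₁ + 86·β₀ = 508;  86·β₁ + 12·β₀ = 54.
det = 762·12 − 86² = 1748.
β₁ = (508·12 − 86·54)/1748 = 363/437; β₀ = (762·54 − 86·508)/1748 = -635/437.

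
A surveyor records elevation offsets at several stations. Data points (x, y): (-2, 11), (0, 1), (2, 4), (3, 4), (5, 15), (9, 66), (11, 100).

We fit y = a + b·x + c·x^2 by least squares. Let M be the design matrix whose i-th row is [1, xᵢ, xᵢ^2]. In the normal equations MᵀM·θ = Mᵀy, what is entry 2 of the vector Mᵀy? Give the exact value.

1767

Entry 2 ↔ basis x, so (Mᵀy)_{2} = Σᵢ (x)·yᵢ = (-2)·(11) + (0)·(1) + (2)·(4) + (3)·(4) + (5)·(15) + (9)·(66) + (11)·(100) = 1767.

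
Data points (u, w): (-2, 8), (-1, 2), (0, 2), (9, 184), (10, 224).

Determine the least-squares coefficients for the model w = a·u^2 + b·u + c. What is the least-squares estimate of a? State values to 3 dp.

Normal-equation sums: Σu^2·u^2 = 16578, Σu^2·u = 1720, Σu^2 = 186, Σu·u = 186, Σu = 16, Σ1 = 5.
For Xᵀw: Σu^2·w = 37338, Σu·w = 3878, Σw = 420.
So XᵀX·[a, b, c]ᵀ = Xᵀw: [[16578, 1720, 186]; [1720, 186, 16]; [186, 16, 5]]·[a, b, c]ᵀ = [37338, 3878, 420]ᵀ.
Row-reducing yields a = 13715/6577, b = 9195/6577, c = 12846/6577.

a = 2.085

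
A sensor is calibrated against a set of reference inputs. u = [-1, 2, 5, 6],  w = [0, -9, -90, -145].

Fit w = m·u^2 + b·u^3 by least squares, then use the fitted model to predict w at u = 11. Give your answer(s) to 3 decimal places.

ŵ = -756.282

Normal-equation sums: Σu^2·u^2 = 1938, Σu^2·u^3 = 10932, Σu^3·u^3 = 62346.
And Σu^2·w = -7506, Σu^3·w = -42642.
So XᵀX·[m, b]ᵀ = Xᵀw: [[1938, 10932]; [10932, 62346]]·[m, b]ᵀ = [-7506, -42642]ᵀ.
Determinant 1938·62346 − 10932² = 1317924.
m = ((-7506)·62346 − 10932·(-42642))/1317924 = -16729/12203; b = (1938·(-42642) − 10932·(-7506))/1317924 = -5413/12203.
At u = 11: ŵ = (-16729/12203)·(121) + (-5413/12203)·(1331) = -9228912/12203.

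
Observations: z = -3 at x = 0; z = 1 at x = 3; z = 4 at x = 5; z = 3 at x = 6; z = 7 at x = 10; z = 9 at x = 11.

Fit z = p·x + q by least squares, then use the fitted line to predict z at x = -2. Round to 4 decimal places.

ẑ = -4.3935

Entries of MᵀM: Σx·x = 291, Σx = 35, Σ1 = 6.
Right-hand side: Σx·z = 210, Σz = 21.
MᵀM·[p, q]ᵀ = Mᵀz becomes [[291, 35]; [35, 6]]·[p, q]ᵀ = [210, 21]ᵀ.
Eliminating q: 6·(row 1) − 35·(row 2) gives 521·p = 6·210 − 35·21 = 525, so p = 525/521.
Then q = (21 − 35·(525/521))/6 = -1239/521.
At x = -2: ẑ = (525/521)·(-2) + (-1239/521)·(1) = -2289/521.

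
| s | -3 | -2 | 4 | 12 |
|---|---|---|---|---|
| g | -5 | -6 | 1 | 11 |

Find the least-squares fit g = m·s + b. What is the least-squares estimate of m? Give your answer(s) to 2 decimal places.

m = 1.12

MᵀM·[m, b]ᵀ = Mᵀg reads: 173·m + 11·b = 163;  11·m + 4·b = 1.
Eliminating b: 4·(row 1) − 11·(row 2) gives 571·m = 4·163 − 11·1 = 641, so m = 641/571.
Then b = (1 − 11·(641/571))/4 = -1620/571.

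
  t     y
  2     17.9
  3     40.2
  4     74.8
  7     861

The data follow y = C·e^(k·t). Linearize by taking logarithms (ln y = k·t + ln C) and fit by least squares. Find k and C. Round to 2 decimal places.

Taking logs, ln y = k·t + ln C, so regress ln y on t.
Sums: Σt = 16.0000, Σ(t)² = 78.0000, Σln y = 17.6516, Σt·ln y = 81.4171.
Normal system: [[78.0000, 16.0000]; [16.0000, 4]]·[k, ln C]ᵀ = [81.4171, 17.6516]ᵀ.
Δ = 78.0000·4 − (16.0000)² = 56.0000; k = (81.4171·4 − 16.0000·17.6516)/56.0000 = 0.77220, ln C = (78.0000·17.6516 − 16.0000·81.4171)/56.0000 = 1.32409, so C = exp(1.32409) = 3.75877.

k = 0.77, C = 3.76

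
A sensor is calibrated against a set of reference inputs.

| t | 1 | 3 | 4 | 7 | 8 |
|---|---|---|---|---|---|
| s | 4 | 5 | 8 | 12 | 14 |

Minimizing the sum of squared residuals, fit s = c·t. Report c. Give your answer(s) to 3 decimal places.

c = 1.777

Sums needed: Σt·t = 139.
Moment sums: Σt·s = 247.
c = 247/139 = 1.77698.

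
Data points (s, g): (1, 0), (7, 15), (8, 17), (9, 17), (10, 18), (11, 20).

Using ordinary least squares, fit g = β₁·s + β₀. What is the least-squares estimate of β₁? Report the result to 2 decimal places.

β₁ = 2.01

Sums needed: Σs·s = 416, Σs = 46, Σ1 = 6.
Right-hand side: Σs·g = 794, Σg = 87.
So XᵀX·[β₁, β₀]ᵀ = Xᵀg: [[416, 46]; [46, 6]]·[β₁, β₀]ᵀ = [794, 87]ᵀ.
Eliminating β₀: 6·(row 1) − 46·(row 2) gives 380·β₁ = 6·794 − 46·87 = 762, so β₁ = 381/190.
Then β₀ = (87 − 46·(381/190))/6 = -83/95.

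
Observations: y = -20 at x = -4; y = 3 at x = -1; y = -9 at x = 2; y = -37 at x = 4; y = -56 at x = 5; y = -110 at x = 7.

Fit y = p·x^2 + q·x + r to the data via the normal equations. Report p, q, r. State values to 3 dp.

p = -2.004, q = -2.087, r = 3.430

Sums needed: Σx^2·x^2 = 3555, Σx^2·x = 475, Σx^2 = 111, Σx·x = 111, Σx = 13, Σ1 = 6.
Moment sums: Σx^2·y = -7735, Σx·y = -1139, Σy = -229.
So AᵀA·[p, q, r]ᵀ = Aᵀy: [[3555, 475, 111]; [475, 111, 13]; [111, 13, 6]]·[p, q, r]ᵀ = [-7735, -1139, -229]ᵀ.
Inverting the 3×3 Gram matrix, [p, q, r]ᵀ = [-2483/1239, -862/413, 4250/1239]ᵀ.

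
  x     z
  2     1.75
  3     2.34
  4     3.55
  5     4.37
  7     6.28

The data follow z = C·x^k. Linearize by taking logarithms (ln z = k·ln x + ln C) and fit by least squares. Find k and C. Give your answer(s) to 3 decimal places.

With ln zᵢ as the transformed response and ln xᵢ as the regressor:
Sums: Σln x = 6.7334, Σ(ln x)² = 9.9861, Σln z = 5.9888, Σln x·ln z = 9.0271.
Normal system: [[9.9861, 6.7334]; [6.7334, 5]]·[k, ln C]ᵀ = [9.0271, 5.9888]ᵀ.
Solving (det = 4.5917): k = 1.04764, ln C = -0.21306, so C = exp(-0.21306) = 0.80810.

k = 1.048, C = 0.808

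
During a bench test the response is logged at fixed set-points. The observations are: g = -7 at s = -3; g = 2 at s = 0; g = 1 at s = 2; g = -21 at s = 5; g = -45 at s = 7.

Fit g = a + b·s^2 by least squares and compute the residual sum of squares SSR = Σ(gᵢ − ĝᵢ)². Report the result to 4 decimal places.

SSR = 6.2932

The normal equations are: 5·a + 87·b = -70;  87·a + 3123·b = -2789.
Δ = 5·3123 − 87² = 8046.
a = ((-70)·3123 − 87·(-2789))/8046 = 8011/2682; b = (5·(-2789) − 87·(-70))/8046 = -7855/8046.
Residuals: -1610/1341, -2647/2682, 15433/8046, 1688/4023, -604/4023; SSR = 50635/8046.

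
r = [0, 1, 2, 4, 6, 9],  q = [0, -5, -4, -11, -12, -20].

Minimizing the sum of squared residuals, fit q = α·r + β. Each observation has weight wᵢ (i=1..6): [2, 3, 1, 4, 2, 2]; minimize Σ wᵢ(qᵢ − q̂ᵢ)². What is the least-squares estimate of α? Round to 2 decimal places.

From the data, Σwᵢ·r·r = 305, Σwᵢ·r = 51, Σwᵢ·1 = 14.
And Σwᵢ·r·q = -703, Σwᵢ·q = -127.
XᵀWX·[α, β]ᵀ = XᵀWq becomes [[305, 51]; [51, 14]]·[α, β]ᵀ = [-703, -127]ᵀ.
Eliminating β: 14·(row 1) − 51·(row 2) gives 1669·α = 14·(-703) − 51·(-127) = -3365, so α = -3365/1669.
Then β = ((-127) − 51·(-3365/1669))/14 = -2882/1669.

α = -2.02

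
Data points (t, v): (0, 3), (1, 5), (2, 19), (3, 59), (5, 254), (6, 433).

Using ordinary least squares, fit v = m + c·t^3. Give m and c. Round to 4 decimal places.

m = 3.6705, c = 1.9920

AᵀA·[m, c]ᵀ = Aᵀv reads: 6·m + 377·c = 773;  377·m + 63075·c = 127028.
Eliminating c: 63075·(row 1) − 377·(row 2) gives 236321·m = 63075·773 − 377·127028 = 867419, so m = 29911/8149.
Then c = (127028 − 377·(29911/8149))/63075 = 470747/236321.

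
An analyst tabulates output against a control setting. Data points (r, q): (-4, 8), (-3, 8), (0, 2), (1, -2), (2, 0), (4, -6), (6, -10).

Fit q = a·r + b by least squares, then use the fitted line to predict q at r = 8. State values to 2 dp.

q̂ = -13.20

Sums needed: Σr·r = 82, Σr = 6, Σ1 = 7.
And Σr·q = -142, Σq = 0.
So MᵀM·[a, b]ᵀ = Mᵀq: [[82, 6]; [6, 7]]·[a, b]ᵀ = [-142, 0]ᵀ.
Eliminating b: 7·(row 1) − 6·(row 2) gives 538·a = 7·(-142) − 6·0 = -994, so a = -497/269.
Then b = (0 − 6·(-497/269))/7 = 426/269.
At r = 8: q̂ = (-497/269)·(8) + (426/269)·(1) = -3550/269.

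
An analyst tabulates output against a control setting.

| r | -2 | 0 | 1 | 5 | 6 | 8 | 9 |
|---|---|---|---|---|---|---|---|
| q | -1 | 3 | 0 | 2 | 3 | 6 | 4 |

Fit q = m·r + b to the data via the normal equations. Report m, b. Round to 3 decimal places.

m = 0.453, b = 0.680

Normal-equation sums: Σr·r = 211, Σr = 27, Σ1 = 7.
Right-hand side: Σr·q = 114, Σq = 17.
Normal equations: [[211, 27]; [27, 7]]·[m, b]ᵀ = [114, 17]ᵀ.
Eliminating b: 7·(row 1) − 27·(row 2) gives 748·m = 7·114 − 27·17 = 339, so m = 339/748.
Then b = (17 − 27·(339/748))/7 = 509/748.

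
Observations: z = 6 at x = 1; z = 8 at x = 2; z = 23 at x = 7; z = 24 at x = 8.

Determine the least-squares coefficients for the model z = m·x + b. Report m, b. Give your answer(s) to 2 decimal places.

m = 2.72, b = 3.03

From the data, Σx·x = 118, Σx = 18, Σ1 = 4.
For Aᵀz: Σx·z = 375, Σz = 61.
So AᵀA·[m, b]ᵀ = Aᵀz: [[118, 18]; [18, 4]]·[m, b]ᵀ = [375, 61]ᵀ.
Determinant 118·4 − 18² = 148.
m = (375·4 − 18·61)/148 = 201/74; b = (118·61 − 18·375)/148 = 112/37.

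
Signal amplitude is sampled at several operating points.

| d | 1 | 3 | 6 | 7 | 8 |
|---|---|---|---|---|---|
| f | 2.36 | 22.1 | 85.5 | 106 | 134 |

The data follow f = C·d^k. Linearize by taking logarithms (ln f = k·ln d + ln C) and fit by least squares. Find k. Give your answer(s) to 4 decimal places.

k = 1.9524

Let Y = ln f. Fitting Y = k·ln d + ln C by least squares:
Σln d = 6.9157, Σ(ln d)² = 12.5280, Σln f = 17.9640, Σln d·ln f = 30.6309.
Normal system: [[12.5280, 6.9157]; [6.9157, 5]]·[k, ln C]ᵀ = [30.6309, 17.9640]ᵀ.
Δ = 12.5280·5 − (6.9157)² = 14.8127; k = (30.6309·5 − 6.9157·17.9640)/14.8127 = 1.95239, ln C = (12.5280·17.9640 − 6.9157·30.6309)/14.8127 = 0.89237.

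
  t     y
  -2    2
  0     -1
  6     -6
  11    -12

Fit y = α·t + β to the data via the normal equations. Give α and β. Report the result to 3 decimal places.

α = -1.033, β = -0.375

From the data, Σt·t = 161, Σt = 15, Σ1 = 4.
Moment sums: Σt·y = -172, Σy = -17.
Normal equations: [[161, 15]; [15, 4]]·[α, β]ᵀ = [-172, -17]ᵀ.
det = 161·4 − 15² = 419.
α = ((-172)·4 − 15·(-17))/419 = -433/419; β = (161·(-17) − 15·(-172))/419 = -157/419.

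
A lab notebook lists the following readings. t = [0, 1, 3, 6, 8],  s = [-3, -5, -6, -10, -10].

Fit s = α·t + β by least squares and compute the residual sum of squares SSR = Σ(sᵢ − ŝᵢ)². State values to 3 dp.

From the data, Σt·t = 110, Σt = 18, Σ1 = 5.
And Σt·s = -163, Σs = -34.
Normal equations: [[110, 18]; [18, 5]]·[α, β]ᵀ = [-163, -34]ᵀ.
Eliminating β: 5·(row 1) − 18·(row 2) gives 226·α = 5·(-163) − 18·(-34) = -203, so α = -203/226.
Then β = ((-34) − 18·(-203/226))/5 = -403/113.
Residuals: 64/113, -121/226, 59/226, -118/113, 85/113; SSR = 527/226.

SSR = 2.332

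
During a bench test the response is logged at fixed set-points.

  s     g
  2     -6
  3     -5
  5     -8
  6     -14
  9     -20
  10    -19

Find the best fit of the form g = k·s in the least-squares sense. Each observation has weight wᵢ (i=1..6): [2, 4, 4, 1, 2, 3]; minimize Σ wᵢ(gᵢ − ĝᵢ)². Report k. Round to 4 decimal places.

k = -1.9595

XᵀWX·[k]ᵀ = XᵀWg reads: 642·k = -1258.
k = (-1258)/642 = -1.9595.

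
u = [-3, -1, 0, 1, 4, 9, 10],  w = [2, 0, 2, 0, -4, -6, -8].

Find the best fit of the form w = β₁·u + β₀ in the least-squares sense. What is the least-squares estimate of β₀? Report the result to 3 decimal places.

β₀ = 0.197

Forming AᵀA = [[208, 20]; [20, 7]] and Aᵀw = [-156, -14]ᵀ gives AᵀA·[β₁, β₀]ᵀ = Aᵀw.
Determinant 208·7 − 20² = 1056.
β₁ = ((-156)·7 − 20·(-14))/1056 = -203/264; β₀ = (208·(-14) − 20·(-156))/1056 = 13/66.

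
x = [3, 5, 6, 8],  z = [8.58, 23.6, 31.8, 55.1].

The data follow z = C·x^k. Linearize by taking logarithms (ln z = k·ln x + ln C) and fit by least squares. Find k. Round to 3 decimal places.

k = 1.892

Linearized form: ln z = k·ln x + ln C. From the 4 transformed points,
XᵀX = [[11.3317, 6.5793]; [6.5793, 4]], rhs = [21.9845, 12.7793]ᵀ  (here Σln x = 6.5793, Σ(ln x)² = 11.3317, Σln z = 12.7793, Σln x·ln z = 21.9845).
Δ = 11.3317·4 − (6.5793)² = 2.0403; k = (21.9845·4 − 6.5793·12.7793)/2.0403 = 1.89185, ln C = (11.3317·12.7793 − 6.5793·21.9845)/2.0403 = 0.08309.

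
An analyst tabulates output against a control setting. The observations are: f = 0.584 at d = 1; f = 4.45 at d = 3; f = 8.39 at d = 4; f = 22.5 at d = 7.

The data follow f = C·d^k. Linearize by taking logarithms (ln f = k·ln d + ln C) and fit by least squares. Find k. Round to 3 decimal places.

k = 1.885

With ln fᵢ as the transformed response and ln dᵢ as the regressor:
Σln d = 4.4308, Σ(ln d)² = 6.9153, Σln f = 6.1956, Σln d·ln f = 10.6474.
Equations: 6.9153·k + 4.4308·ln C = 10.6474;  4.4308·k + 4·ln C = 6.1956.
Δ = 6.9153·4 − (4.4308)² = 8.0292; k = (10.6474·4 − 4.4308·6.1956)/8.0292 = 1.88540, ln C = (6.9153·6.1956 − 4.4308·10.6474)/8.0292 = -0.53956.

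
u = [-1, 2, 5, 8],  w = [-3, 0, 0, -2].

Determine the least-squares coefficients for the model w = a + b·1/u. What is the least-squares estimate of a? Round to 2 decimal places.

a = -1.16

With design matrix M, MᵀM = [[4, -7/40]; [-7/40, 2089/1600]] and Mᵀw = [-5, 11/4]ᵀ.
det = 4·(2089/1600) − (-7/40)² = 8307/1600.
a = ((-5)·(2089/1600) − (-7/40)·(11/4))/(8307/1600) = -1075/923; b = (4·(11/4) − (-7/40)·(-5))/(8307/1600) = 1800/923.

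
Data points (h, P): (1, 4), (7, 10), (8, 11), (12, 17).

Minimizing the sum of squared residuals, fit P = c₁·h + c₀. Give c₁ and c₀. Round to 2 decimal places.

c₁ = 1.16, c₀ = 2.37

From the data, Σh·h = 258, Σh = 28, Σ1 = 4.
And Σh·P = 366, ΣP = 42.
Normal equations: [[258, 28]; [28, 4]]·[c₁, c₀]ᵀ = [366, 42]ᵀ.
Eliminating c₀: 4·(row 1) − 28·(row 2) gives 248·c₁ = 4·366 − 28·42 = 288, so c₁ = 36/31.
Then c₀ = (42 − 28·(36/31))/4 = 147/62.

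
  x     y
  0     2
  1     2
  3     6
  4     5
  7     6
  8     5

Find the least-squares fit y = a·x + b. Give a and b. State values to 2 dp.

a = 0.44, b = 2.65

Sums needed: Σx·x = 139, Σx = 23, Σ1 = 6.
Right-hand side: Σx·y = 122, Σy = 26.
Determinant 139·6 − 23² = 305.
a = (122·6 − 23·26)/305 = 134/305; b = (139·26 − 23·122)/305 = 808/305.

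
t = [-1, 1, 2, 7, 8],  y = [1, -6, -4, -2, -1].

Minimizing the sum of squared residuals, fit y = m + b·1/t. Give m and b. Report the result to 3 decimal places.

Entries of MᵀM: Σ1 = 5, Σ1/t = 43/56, Σ1/t·1/t = 7169/3136.
Moment sums: Σy = -12, Σ1/t·y = -527/56.
Eliminating b: (7169/3136)·(row 1) − (43/56)·(row 2) gives (8499/784)·m = (7169/3136)·(-12) − (43/56)·(-527/56) = -63367/3136, so m = -63367/33996.
Then b = ((-527/56) − (43/56)·(-63367/33996))/(7169/3136) = -29666/8499.

m = -1.864, b = -3.491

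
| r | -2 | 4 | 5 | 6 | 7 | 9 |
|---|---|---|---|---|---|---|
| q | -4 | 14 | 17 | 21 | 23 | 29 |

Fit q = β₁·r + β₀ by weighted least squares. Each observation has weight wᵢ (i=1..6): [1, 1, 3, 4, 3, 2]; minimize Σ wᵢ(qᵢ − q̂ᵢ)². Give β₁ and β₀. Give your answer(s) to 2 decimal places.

β₁ = 3.01, β₀ = 2.21

Setting ∂/∂β₁ … = 0 gives: 548·β₁ + 80·β₀ = 1828;  80·β₁ + 14·β₀ = 272.
Eliminating β₀: 14·(row 1) − 80·(row 2) gives 1272·β₁ = 14·1828 − 80·272 = 3832, so β₁ = 479/159.
Then β₀ = (272 − 80·(479/159))/14 = 352/159.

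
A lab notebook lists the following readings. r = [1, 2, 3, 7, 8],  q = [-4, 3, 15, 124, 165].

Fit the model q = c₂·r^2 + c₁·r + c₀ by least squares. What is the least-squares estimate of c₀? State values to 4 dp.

c₀ = -4.9733

Sums needed: Σr^2·r^2 = 6595, Σr^2·r = 891, Σr^2 = 127, Σr·r = 127, Σr = 21, Σ1 = 5.
And Σr^2·q = 16779, Σr·q = 2235, Σq = 303.
Inverting the 3×3 Gram matrix, [c₂, c₁, c₀]ᵀ = [10323/3559, -6864/3559, -17700/3559]ᵀ.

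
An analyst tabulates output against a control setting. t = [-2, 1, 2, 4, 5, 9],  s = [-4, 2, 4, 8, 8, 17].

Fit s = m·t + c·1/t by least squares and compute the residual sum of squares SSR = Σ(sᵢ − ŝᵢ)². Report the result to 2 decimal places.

Setting ∂/∂m … = 0 gives: 131·m + 6·c = 243;  6·m + (52321/32400)·c = 517/45.
Determinant 131·(52321/32400) − 6² = 5687651/32400.
m = (243·(52321/32400) − 6·(517/45))/(5687651/32400) = 10480563/5687651; c = (131·(517/45) − 6·243)/(5687651/32400) = 1524240/5687651.
Residuals: -1027358/5687651, -629501/5687651, 1027358/5687651, 3197896/5687651, -7206455/5687651, 2195640/5687651; SSR = 12217270/5687651.

SSR = 2.15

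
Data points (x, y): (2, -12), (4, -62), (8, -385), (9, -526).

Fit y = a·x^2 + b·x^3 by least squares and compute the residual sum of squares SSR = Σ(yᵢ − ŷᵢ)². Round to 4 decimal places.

SSR = 4.2562

Sums needed: Σx^2·x^2 = 10929, Σx^2·x^3 = 92873, Σx^3·x^3 = 797745.
And Σx^2·y = -68286, Σx^3·y = -584638.
Determinant 10929·797745 − 92873² = 93160976.
a = ((-68286)·797745 − 92873·(-584638))/93160976 = -11108131/5822561; b = (10929·(-584638) − 92873·(-68286))/93160976 = -2973939/5822561.
Residuals: -1646696/5822561, 7063410/5822561, -8108833/5822561, 5093056/5822561; SSR = 24782181/5822561.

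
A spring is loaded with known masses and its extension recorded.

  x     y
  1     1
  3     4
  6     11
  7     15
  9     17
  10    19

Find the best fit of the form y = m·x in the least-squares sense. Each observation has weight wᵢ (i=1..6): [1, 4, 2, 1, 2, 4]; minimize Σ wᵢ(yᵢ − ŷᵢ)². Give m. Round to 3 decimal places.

Compute the Gram sums: Σwᵢ·x·x = 720.
Moment sums: Σwᵢ·x·y = 1352.
Hence m = 1352 / 720 ≈ 1.87778.

m = 1.878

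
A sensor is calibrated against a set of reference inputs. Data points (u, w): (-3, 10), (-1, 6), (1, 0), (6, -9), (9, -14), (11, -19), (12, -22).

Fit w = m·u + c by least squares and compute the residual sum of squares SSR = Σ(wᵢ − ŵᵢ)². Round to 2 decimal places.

The normal system AᵀA·[m, c]ᵀ = Aᵀw is [[393, 35]; [35, 7]]·[m, c]ᵀ = [-689, -48]ᵀ.
det = 393·7 − 35² = 1526.
m = ((-689)·7 − 35·(-48))/1526 = -449/218; c = (393·(-48) − 35·(-689))/1526 = 5251/1526.
Residuals: 290/763, 381/763, -1054/763, -127/1526, 836/763, 164/763, -1107/1526; SSR = 6229/1526.

SSR = 4.08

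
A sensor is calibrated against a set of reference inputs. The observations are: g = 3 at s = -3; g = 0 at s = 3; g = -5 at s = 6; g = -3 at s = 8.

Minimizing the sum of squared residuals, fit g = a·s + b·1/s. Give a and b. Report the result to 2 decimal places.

From the data, Σs·s = 118, Σs·1/s = 4, Σ1/s·1/s = 17/64.
Right-hand side: Σs·g = -63, Σ1/s·g = -53/24.
Eliminating b: (17/64)·(row 1) − 4·(row 2) gives (491/32)·a = (17/64)·(-63) − 4·(-53/24) = -1517/192, so a = -1517/2946.
Then b = ((-53/24) − 4·(-1517/2946))/(17/64) = -824/1473.

a = -0.51, b = -0.56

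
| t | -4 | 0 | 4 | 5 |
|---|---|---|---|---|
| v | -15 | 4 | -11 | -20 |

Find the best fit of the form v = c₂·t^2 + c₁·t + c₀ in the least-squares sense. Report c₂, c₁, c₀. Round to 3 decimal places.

From the data, Σt^2·t^2 = 1137, Σt^2·t = 125, Σt^2 = 57, Σt·t = 57, Σt = 5, Σ1 = 4.
Right-hand side: Σt^2·v = -916, Σt·v = -84, Σv = -42.
Normal equations: [[1137, 125, 57]; [125, 57, 5]; [57, 5, 4]]·[c₂, c₁, c₀]ᵀ = [-916, -84, -42]ᵀ.
Row-reducing yields c₂ = -3605/3398, c₁ = 1709/3398, c₀ = 6778/1699.

c₂ = -1.061, c₁ = 0.503, c₀ = 3.989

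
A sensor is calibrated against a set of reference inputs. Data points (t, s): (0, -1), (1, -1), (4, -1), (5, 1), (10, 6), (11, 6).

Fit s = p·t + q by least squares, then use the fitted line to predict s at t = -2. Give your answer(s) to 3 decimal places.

With design matrix M, MᵀM = [[263, 31]; [31, 6]] and Mᵀs = [126, 10]ᵀ.
Eliminating q: 6·(row 1) − 31·(row 2) gives 617·p = 6·126 − 31·10 = 446, so p = 446/617.
Then q = (10 − 31·(446/617))/6 = -1276/617.
At t = -2: ŝ = (446/617)·(-2) + (-1276/617)·(1) = -2168/617.

ŝ = -3.514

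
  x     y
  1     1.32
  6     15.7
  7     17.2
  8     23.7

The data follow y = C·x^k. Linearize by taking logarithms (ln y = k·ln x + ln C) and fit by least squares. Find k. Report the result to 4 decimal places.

With ln yᵢ as the transformed response and ln xᵢ as the regressor:
Σln x = 5.8171, Σ(ln x)² = 11.3210, Σln y = 9.0417, Σln x·ln y = 17.0523.
Equations: 11.3210·k + 5.8171·ln C = 17.0523;  5.8171·k + 4·ln C = 9.0417.
Slope k = (n·Σln x·ln y − Σln x·Σln y)/(n·Σ(ln x)² − (Σln x)²) = (4·17.0523 − 5.8171·9.0417)/11.4454 = 1.36409; ln C = (Σln y − k·Σln x)/n = 0.27665.

k = 1.3641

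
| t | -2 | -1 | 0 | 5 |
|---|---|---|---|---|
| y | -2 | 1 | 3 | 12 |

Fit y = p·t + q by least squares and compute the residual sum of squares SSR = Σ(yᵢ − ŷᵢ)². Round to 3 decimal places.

SSR = 0.862

AᵀA·[p, q]ᵀ = Aᵀy reads: 30·p + 2·q = 63;  2·p + 4·q = 14.
Determinant 30·4 − 2² = 116.
p = (63·4 − 2·14)/116 = 56/29; q = (30·14 − 2·63)/116 = 147/58.
Residuals: -39/58, 23/58, 27/58, -11/58; SSR = 25/29.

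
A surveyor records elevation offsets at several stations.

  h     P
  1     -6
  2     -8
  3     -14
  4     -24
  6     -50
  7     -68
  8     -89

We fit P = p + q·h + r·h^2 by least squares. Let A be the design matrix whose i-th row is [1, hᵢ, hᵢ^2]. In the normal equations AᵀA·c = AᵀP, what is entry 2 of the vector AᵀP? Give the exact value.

-1648

Entry 2 ↔ basis h, so (AᵀP)_{2} = Σᵢ (h)·Pᵢ = (1)·(-6) + (2)·(-8) + (3)·(-14) + (4)·(-24) + (6)·(-50) + (7)·(-68) + (8)·(-89) = -1648.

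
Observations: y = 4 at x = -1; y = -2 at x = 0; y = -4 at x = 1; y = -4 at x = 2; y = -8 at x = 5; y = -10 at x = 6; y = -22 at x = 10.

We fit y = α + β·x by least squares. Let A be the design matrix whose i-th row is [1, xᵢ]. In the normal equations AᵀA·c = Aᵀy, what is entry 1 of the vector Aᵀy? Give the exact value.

Entry 1 ↔ basis 1, so (Aᵀy)_{1} = Σᵢ yᵢ = (1)·(4) + (1)·(-2) + (1)·(-4) + (1)·(-4) + (1)·(-8) + (1)·(-10) + (1)·(-22) = -46.

-46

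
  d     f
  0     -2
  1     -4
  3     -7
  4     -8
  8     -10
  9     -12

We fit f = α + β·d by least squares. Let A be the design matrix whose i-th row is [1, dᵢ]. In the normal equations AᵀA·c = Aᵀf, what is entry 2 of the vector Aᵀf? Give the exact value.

Entry 2 ↔ basis d, so (Aᵀf)_{2} = Σᵢ (d)·fᵢ = (0)·(-2) + (1)·(-4) + (3)·(-7) + (4)·(-8) + (8)·(-10) + (9)·(-12) = -245.

-245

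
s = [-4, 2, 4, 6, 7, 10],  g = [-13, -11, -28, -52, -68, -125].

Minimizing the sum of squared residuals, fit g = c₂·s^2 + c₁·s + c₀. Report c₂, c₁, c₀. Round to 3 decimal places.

Sums needed: Σs^2·s^2 = 14225, Σs^2·s = 1567, Σs^2 = 221, Σs·s = 221, Σs = 25, Σ1 = 6.
Right-hand side: Σs^2·g = -18404, Σs·g = -2120, Σg = -297.
So XᵀX·[c₂, c₁, c₀]ᵀ = Xᵀg: [[14225, 1567, 221]; [1567, 221, 25]; [221, 25, 6]]·[c₂, c₁, c₀]ᵀ = [-18404, -2120, -297]ᵀ.
Inverting the 3×3 Gram matrix, [c₂, c₁, c₀]ᵀ = [-905581/880140, -1639663/880140, -563239/146690]ᵀ.

c₂ = -1.029, c₁ = -1.863, c₀ = -3.840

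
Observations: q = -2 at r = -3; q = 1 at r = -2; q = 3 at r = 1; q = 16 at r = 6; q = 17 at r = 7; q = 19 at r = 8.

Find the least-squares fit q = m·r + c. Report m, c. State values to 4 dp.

Compute the Gram sums: Σr·r = 163, Σr = 17, Σ1 = 6.
Right-hand side: Σr·q = 374, Σq = 54.
So AᵀA·[m, c]ᵀ = Aᵀq: [[163, 17]; [17, 6]]·[m, c]ᵀ = [374, 54]ᵀ.
Δ = 163·6 − 17² = 689.
m = (374·6 − 17·54)/689 = 102/53; c = (163·54 − 17·374)/689 = 188/53.

m = 1.9245, c = 3.5472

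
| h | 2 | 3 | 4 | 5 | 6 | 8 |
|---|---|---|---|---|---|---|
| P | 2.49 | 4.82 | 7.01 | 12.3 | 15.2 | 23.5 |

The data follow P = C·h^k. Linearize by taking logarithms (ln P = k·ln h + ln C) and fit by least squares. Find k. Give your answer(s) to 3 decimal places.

Linearized form: ln P = k·ln h + ln C. From the 6 transformed points,
Σln h = 8.6587, Σ(ln h)² = 13.7340, Σln P = 12.8203, Σln h·ln P = 20.5395.
Equations: 13.7340·k + 8.6587·ln C = 20.5395;  8.6587·k + 6·ln C = 12.8203.
Δ = 13.7340·6 − (8.6587)² = 7.4309; k = (20.5395·6 − 8.6587·12.8203)/7.4309 = 1.64587, ln C = (13.7340·12.8203 − 8.6587·20.5395)/7.4309 = -0.23846.

k = 1.646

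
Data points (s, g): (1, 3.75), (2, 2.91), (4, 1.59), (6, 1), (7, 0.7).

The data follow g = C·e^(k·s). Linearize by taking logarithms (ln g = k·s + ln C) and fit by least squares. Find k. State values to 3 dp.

Linearized form: ln g = k·s + ln C. From the 5 transformed points,
XᵀX = [[106.0000, 20.0000]; [20.0000, 5]], rhs = [2.8163, 2.4970]ᵀ  (here Σs = 20.0000, Σ(s)² = 106.0000, Σln g = 2.4970, Σs·ln g = 2.8163).
Solving (det = 130.0000): k = -0.27583, ln C = 1.60272.

k = -0.276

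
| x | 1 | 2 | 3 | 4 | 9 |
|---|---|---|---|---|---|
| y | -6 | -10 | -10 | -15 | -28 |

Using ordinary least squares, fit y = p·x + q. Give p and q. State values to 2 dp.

p = -2.73, q = -3.44

Forming AᵀA = [[111, 19]; [19, 5]] and Aᵀy = [-368, -69]ᵀ gives AᵀA·[p, q]ᵀ = Aᵀy.
det = 111·5 − 19² = 194.
p = ((-368)·5 − 19·(-69))/194 = -529/194; q = (111·(-69) − 19·(-368))/194 = -667/194.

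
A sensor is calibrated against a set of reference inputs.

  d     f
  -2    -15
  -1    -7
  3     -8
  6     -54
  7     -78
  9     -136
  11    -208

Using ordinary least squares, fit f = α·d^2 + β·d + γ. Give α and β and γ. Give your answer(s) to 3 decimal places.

α = -2.007, β = 3.166, γ = -0.929

Forming MᵀM = [[24997, 2637, 301]; [2637, 301, 33]; [301, 33, 7]] and Mᵀf = [-42089, -4369, -506]ᵀ gives MᵀM·[α, β, γ]ᵀ = Mᵀf.
Inverting the 3×3 Gram matrix, [α, β, γ]ᵀ = [-315419/157192, 10157/3208, -72993/78596]ᵀ.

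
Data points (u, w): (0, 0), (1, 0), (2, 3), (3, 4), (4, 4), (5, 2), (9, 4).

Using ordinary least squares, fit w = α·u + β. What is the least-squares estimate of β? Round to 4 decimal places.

The normal system MᵀM·[α, β]ᵀ = Mᵀw is [[136, 24]; [24, 7]]·[α, β]ᵀ = [80, 17]ᵀ.
Determinant 136·7 − 24² = 376.
α = (80·7 − 24·17)/376 = 19/47; β = (136·17 − 24·80)/376 = 49/47.

β = 1.0426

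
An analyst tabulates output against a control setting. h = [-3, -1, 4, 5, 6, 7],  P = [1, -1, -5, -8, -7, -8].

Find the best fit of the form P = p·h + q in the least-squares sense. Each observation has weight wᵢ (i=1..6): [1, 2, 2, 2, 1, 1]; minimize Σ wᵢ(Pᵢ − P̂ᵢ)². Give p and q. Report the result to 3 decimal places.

With design matrix X, XᵀWX = [[178, 26]; [26, 9]] and XᵀWP = [-219, -42]ᵀ.
Eliminating q: 9·(row 1) − 26·(row 2) gives 926·p = 9·(-219) − 26·(-42) = -879, so p = -879/926.
Then q = ((-42) − 26·(-879/926))/9 = -891/463.

p = -0.949, q = -1.924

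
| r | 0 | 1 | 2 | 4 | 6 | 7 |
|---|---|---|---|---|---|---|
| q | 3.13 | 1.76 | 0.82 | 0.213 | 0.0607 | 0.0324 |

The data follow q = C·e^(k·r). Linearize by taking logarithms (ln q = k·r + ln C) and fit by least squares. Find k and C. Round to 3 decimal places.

Let Y = ln q. Fitting Y = k·r + ln C by least squares:
Σr = 20.0000, Σ(r)² = 106.0000, Σln q = -6.2700, Σr·ln q = -46.8355.
Normal system: [[106.0000, 20.0000]; [20.0000, 6]]·[k, ln C]ᵀ = [-46.8355, -6.2700]ᵀ.
Slope k = (n·Σr·ln q − Σr·Σln q)/(n·Σ(r)² − (Σr)²) = (6·-46.8355 − 20.0000·-6.2700)/236.0000 = -0.65938; ln C = (Σln q − k·Σr)/n = 1.15293, so C = exp(1.15293) = 3.16747.

k = -0.659, C = 3.167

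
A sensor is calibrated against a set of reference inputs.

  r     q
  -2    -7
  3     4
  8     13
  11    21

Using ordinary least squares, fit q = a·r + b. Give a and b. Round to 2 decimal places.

From the data, Σr·r = 198, Σr = 20, Σ1 = 4.
Moment sums: Σr·q = 361, Σq = 31.
So XᵀX·[a, b]ᵀ = Xᵀq: [[198, 20]; [20, 4]]·[a, b]ᵀ = [361, 31]ᵀ.
Eliminating b: 4·(row 1) − 20·(row 2) gives 392·a = 4·361 − 20·31 = 824, so a = 103/49.
Then b = (31 − 20·(103/49))/4 = -541/196.

a = 2.10, b = -2.76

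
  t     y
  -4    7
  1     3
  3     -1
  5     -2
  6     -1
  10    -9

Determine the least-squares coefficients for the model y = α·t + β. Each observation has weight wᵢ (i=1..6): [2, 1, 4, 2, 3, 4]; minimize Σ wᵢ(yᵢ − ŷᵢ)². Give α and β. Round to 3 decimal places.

α = -1.110, β = 3.187

Compute the Gram sums: Σwᵢ·t·t = 627, Σwᵢ·t = 73, Σwᵢ·1 = 16.
And Σwᵢ·t·y = -463, Σwᵢ·y = -30.
Determinant 627·16 − 73² = 4703.
α = ((-463)·16 − 73·(-30))/4703 = -5218/4703; β = (627·(-30) − 73·(-463))/4703 = 14989/4703.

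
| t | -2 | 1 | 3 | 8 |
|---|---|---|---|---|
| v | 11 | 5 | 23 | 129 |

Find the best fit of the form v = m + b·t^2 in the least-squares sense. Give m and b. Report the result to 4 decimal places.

m = 3.8025, b = 1.9588

MᵀM·[m, b]ᵀ = Mᵀv reads: 4·m + 78·b = 168;  78·m + 4194·b = 8512.
(Σ1 = 4, Σt^2 = 78, Σt^2·t^2 = 4194, Σv = 168, Σt^2·v = 8512.)
det = 4·4194 − 78² = 10692.
m = (168·4194 − 78·8512)/10692 = 308/81; b = (4·8512 − 78·168)/10692 = 476/243.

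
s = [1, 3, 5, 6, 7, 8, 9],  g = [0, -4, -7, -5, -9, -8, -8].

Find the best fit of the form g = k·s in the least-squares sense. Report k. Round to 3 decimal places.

k = -1.042

The normal system XᵀX·[k]ᵀ = Xᵀg is [[265]]·[k]ᵀ = [-276]ᵀ.
Hence k = -276 / 265 ≈ -1.04151.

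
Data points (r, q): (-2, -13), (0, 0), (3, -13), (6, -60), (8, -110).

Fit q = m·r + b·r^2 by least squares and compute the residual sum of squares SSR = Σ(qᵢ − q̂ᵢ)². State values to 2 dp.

SSR = 3.55

Sums needed: Σr·r = 113, Σr·r^2 = 747, Σr^2·r^2 = 5489.
For Xᵀq: Σr·q = -1253, Σr^2·q = -9369.
Normal equations: [[113, 747]; [747, 5489]]·[m, b]ᵀ = [-1253, -9369]ᵀ.
Δ = 113·5489 − 747² = 62248.
m = ((-1253)·5489 − 747·(-9369))/62248 = 60463/31124; b = (113·(-9369) − 747·(-1253))/62248 = -61353/31124.
Residuals: -19137/15562, 0, -8456/7781, -10755/15562, 4812/7781; SSR = 55297/15562.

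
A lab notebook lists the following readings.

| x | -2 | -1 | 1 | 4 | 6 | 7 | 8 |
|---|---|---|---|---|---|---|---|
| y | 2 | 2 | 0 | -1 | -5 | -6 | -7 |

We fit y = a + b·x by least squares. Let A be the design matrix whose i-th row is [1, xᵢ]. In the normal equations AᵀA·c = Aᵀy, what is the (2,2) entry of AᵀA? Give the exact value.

Row 2 ↔ basis x, column 2 ↔ basis x, so (AᵀA)_{2,2} = Σᵢ (x)·(x) = (-2)·(-2) + (-1)·(-1) + (1)·(1) + (4)·(4) + (6)·(6) + (7)·(7) + (8)·(8) = 171.

171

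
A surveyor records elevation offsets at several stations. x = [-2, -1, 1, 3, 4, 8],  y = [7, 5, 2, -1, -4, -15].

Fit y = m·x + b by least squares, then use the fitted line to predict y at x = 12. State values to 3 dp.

AᵀA·[m, b]ᵀ = Aᵀy reads: 95·m + 13·b = -156;  13·m + 6·b = -6.
(Σx·x = 95, Σx = 13, Σ1 = 6, Σx·y = -156, Σy = -6.)
Determinant 95·6 − 13² = 401.
m = ((-156)·6 − 13·(-6))/401 = -858/401; b = (95·(-6) − 13·(-156))/401 = 1458/401.
At x = 12: ŷ = (-858/401)·(12) + (1458/401)·(1) = -8838/401.

ŷ = -22.040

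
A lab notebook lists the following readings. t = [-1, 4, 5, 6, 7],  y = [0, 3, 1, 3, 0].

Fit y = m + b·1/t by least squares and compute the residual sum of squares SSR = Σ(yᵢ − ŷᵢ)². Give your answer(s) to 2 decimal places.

SSR = 6.40

Setting ∂/∂m … = 0 gives: 5·m + (-101/420)·b = 7;  (-101/420)·m + (202981/176400)·b = 29/20.
(Σ1 = 5, Σ1/t = -101/420, Σ1/t·1/t = 202981/176400, Σy = 7, Σ1/t·y = 29/20.)
Δ = 5·(202981/176400) − (-101/420)² = 62794/11025.
m = (7·(202981/176400) − (-101/420)·(29/20))/(62794/11025) = 185297/125588; b = (5·(29/20) − (-101/420)·7)/(62794/11025) = 49245/31397.
Residuals: 11683/125588, 71111/62794, -99105/125588, 158637/125588, -213437/125588; SSR = 200868/31397.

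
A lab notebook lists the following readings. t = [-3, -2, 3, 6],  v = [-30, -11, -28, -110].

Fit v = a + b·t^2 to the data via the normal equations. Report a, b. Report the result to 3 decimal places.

Forming XᵀX = [[4, 58]; [58, 1474]] and Xᵀv = [-179, -4526]ᵀ gives XᵀX·[a, b]ᵀ = Xᵀv.
Δ = 4·1474 − 58² = 2532.
a = ((-179)·1474 − 58·(-4526))/2532 = -223/422; b = (4·(-4526) − 58·(-179))/2532 = -1287/422.

a = -0.528, b = -3.050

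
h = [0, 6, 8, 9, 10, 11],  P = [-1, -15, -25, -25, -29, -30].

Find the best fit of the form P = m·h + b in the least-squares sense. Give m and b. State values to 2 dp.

With design matrix M, MᵀM = [[402, 44]; [44, 6]] and MᵀP = [-1135, -125]ᵀ.
Δ = 402·6 − 44² = 476.
m = ((-1135)·6 − 44·(-125))/476 = -655/238; b = (402·(-125) − 44·(-1135))/476 = -155/238.

m = -2.75, b = -0.65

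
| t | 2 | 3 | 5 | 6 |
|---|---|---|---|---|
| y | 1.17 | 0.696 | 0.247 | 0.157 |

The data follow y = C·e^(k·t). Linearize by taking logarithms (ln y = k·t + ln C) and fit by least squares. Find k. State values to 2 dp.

k = -0.51

Let Y = ln y. Fitting Y = k·t + ln C by least squares:
Σt = 16.0000, Σ(t)² = 74.0000, Σln y = -3.4553, Σt·ln y = -18.8741.
Normal system: [[74.0000, 16.0000]; [16.0000, 4]]·[k, ln C]ᵀ = [-18.8741, -3.4553]ᵀ.
Solving (det = 40.0000): k = -0.50530, ln C = 1.15738.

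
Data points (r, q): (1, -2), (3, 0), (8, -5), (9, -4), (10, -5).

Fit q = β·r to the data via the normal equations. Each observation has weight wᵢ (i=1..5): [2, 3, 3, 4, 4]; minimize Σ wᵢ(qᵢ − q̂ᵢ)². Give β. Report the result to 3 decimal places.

β = -0.495

Setting ∂/∂β … = 0 gives: 945·β = -468.
(Σwᵢ·r·r = 945, Σwᵢ·r·q = -468.)
β = (-468)/945 = -0.495238.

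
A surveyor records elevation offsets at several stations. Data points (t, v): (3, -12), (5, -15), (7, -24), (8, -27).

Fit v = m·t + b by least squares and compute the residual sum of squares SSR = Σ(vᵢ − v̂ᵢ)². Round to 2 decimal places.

Compute the Gram sums: Σt·t = 147, Σt = 23, Σ1 = 4.
And Σt·v = -495, Σv = -78.
Eliminating b: 4·(row 1) − 23·(row 2) gives 59·m = 4·(-495) − 23·(-78) = -186, so m = -186/59.
Then b = ((-78) − 23·(-186/59))/4 = -81/59.
Residuals: -69/59, 126/59, -33/59, -24/59; SSR = 378/59.

SSR = 6.41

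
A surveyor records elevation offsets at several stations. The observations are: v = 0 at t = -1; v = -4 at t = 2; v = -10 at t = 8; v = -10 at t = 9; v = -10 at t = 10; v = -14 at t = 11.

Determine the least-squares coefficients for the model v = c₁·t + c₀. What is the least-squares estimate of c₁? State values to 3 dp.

c₁ = -1.021

MᵀM·[c₁, c₀]ᵀ = Mᵀv reads: 371·c₁ + 39·c₀ = -432;  39·c₁ + 6·c₀ = -48.
(Σt·t = 371, Σt = 39, Σ1 = 6, Σt·v = -432, Σv = -48.)
Δ = 371·6 − 39² = 705.
c₁ = ((-432)·6 − 39·(-48))/705 = -48/47; c₀ = (371·(-48) − 39·(-432))/705 = -64/47.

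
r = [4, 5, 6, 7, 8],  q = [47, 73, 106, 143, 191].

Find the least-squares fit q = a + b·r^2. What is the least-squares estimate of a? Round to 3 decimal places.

The normal equations are: 5·a + 190·b = 560;  190·a + 8674·b = 25624.
(Σ1 = 5, Σr^2 = 190, Σr^2·r^2 = 8674, Σq = 560, Σr^2·q = 25624.)
Determinant 5·8674 − 190² = 7270.
a = (560·8674 − 190·25624)/7270 = -1112/727; b = (5·25624 − 190·560)/7270 = 2172/727.

a = -1.530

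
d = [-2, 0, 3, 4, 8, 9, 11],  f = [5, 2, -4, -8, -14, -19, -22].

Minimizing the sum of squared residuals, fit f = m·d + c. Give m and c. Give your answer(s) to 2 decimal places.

m = -2.12, c = 1.44

The normal system AᵀA·[m, c]ᵀ = Aᵀf is [[295, 33]; [33, 7]]·[m, c]ᵀ = [-579, -60]ᵀ.
Δ = 295·7 − 33² = 976.
m = ((-579)·7 − 33·(-60))/976 = -2073/976; c = (295·(-60) − 33·(-579))/976 = 1407/976.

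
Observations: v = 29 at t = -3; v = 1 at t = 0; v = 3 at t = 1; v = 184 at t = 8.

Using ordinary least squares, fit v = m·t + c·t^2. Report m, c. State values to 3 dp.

m = -0.718, c = 2.965

With design matrix M, MᵀM = [[74, 486]; [486, 4178]] and Mᵀv = [1388, 12040]ᵀ.
Δ = 74·4178 − 486² = 72976.
m = (1388·4178 − 486·12040)/72976 = -6547/9122; c = (74·12040 − 486·1388)/72976 = 27049/9122.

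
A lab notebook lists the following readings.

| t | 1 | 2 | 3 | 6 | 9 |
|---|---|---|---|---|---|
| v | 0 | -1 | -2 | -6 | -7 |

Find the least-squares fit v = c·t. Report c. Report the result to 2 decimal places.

c = -0.82

With design matrix A, AᵀA = [[131]] and Aᵀv = [-107]ᵀ.
c = (-107)/131 = -0.816794.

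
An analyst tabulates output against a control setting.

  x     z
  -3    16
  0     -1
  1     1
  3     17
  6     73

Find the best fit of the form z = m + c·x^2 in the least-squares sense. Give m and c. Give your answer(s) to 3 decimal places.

m = -1.470, c = 2.061

With design matrix M, MᵀM = [[5, 55]; [55, 1459]] and Mᵀz = [106, 2926]ᵀ.
det = 5·1459 − 55² = 4270.
m = (106·1459 − 55·2926)/4270 = -3138/2135; c = (5·2926 − 55·106)/4270 = 880/427.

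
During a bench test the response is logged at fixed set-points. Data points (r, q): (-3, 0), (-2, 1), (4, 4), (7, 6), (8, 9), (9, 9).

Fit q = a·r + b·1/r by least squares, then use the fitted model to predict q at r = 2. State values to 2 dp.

Setting ∂/∂a … = 0 gives: 223·a + 6·b = 209;  6·a + (119893/254016)·b = 195/56.
(Σr·r = 223, Σr·1/r = 6, Σ1/r·1/r = 119893/254016, Σr·q = 209, Σ1/r·q = 195/56.)
det = 223·(119893/254016) − 6² = 17591563/254016.
a = (209·(119893/254016) − 6·(195/56))/(17591563/254016) = 19750517/17591563; b = (223·(195/56) − 6·209)/(17591563/254016) = -121288104/17591563.
At r = 2: q̂ = (19750517/17591563)·(2) + (-121288104/17591563)·(1/2) = -21143018/17591563.

q̂ = -1.20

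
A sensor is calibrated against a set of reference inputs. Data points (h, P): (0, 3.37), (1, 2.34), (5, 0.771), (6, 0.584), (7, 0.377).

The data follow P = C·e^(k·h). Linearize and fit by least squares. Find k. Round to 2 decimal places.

Let Y = ln P. Fitting Y = k·h + ln C by least squares:
Sums: Σh = 19.0000, Σ(h)² = 111.0000, Σln P = 0.2916, Σh·ln P = -10.5059.
Normal system: [[111.0000, 19.0000]; [19.0000, 5]]·[k, ln C]ᵀ = [-10.5059, 0.2916]ᵀ.
Slope k = (n·Σh·ln P − Σh·Σln P)/(n·Σ(h)² − (Σh)²) = (5·-10.5059 − 19.0000·0.2916)/194.0000 = -0.29933; ln C = (Σln P − k·Σh)/n = 1.19579.

k = -0.30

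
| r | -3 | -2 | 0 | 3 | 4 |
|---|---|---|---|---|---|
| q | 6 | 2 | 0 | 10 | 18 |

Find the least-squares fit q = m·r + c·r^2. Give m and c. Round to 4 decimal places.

Forming AᵀA = [[38, 56]; [56, 434]] and Aᵀq = [80, 440]ᵀ gives AᵀA·[m, c]ᵀ = Aᵀq.
Eliminating c: 434·(row 1) − 56·(row 2) gives 13356·m = 434·80 − 56·440 = 10080, so m = 40/53.
Then c = (440 − 56·(40/53))/434 = 340/371.

m = 0.7547, c = 0.9164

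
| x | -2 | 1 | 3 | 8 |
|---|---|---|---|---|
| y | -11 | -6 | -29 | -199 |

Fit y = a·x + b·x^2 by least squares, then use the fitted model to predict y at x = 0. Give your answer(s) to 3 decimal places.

AᵀA·[a, b]ᵀ = Aᵀy reads: 78·a + 532·b = -1663;  532·a + 4194·b = -13047.
det = 78·4194 − 532² = 44108.
a = ((-1663)·4194 − 532·(-13047))/44108 = -16809/22054; b = (78·(-13047) − 532·(-1663))/44108 = -66475/22054.
At x = 0: ŷ = (-16809/22054)·(0) + (-66475/22054)·(0) = 0.

ŷ = 0.000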